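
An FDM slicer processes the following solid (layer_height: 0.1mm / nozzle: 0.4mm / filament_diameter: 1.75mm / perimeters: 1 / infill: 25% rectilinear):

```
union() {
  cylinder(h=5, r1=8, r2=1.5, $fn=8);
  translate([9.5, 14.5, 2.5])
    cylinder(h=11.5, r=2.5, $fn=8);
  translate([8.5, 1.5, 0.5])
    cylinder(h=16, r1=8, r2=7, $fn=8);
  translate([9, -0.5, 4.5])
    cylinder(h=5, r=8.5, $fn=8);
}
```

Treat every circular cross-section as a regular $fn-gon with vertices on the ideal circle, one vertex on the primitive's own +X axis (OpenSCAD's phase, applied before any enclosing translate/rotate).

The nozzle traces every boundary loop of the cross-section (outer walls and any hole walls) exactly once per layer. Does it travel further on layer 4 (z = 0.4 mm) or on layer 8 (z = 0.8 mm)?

Layer 4 (z = 0.4): the cone: at t=0.080 of its height the radius interpolates to r₁+(r₂−r₁)t = 7.480, giving a regular 8-gon of that circumradius (perimeter = 2·8·7.480·sin(180°/8) = 45.80 mm); the cylinder at (9.5, 14.5) is not intersected at this z (z outside [2.5, 14]); the cone at (8.5, 1.5) is absent (z outside [0.5, 16.5]); the cylinder at (9, -0.5) is absent (z outside [4.5, 9.5]); Taking the union: only the cone is present, so the union is just that shape — boundary = 45.80 mm. So its perimeter = 45.80 mm. Layer 8 (z = 0.8): the cone: at t=0.160 of its height the radius interpolates to r₁+(r₂−r₁)t = 6.960, giving a regular 8-gon of that circumradius (perimeter = 2·8·6.960·sin(180°/8) = 42.62 mm); the cylinder at (9.5, 14.5) is absent (z outside [2.5, 14]); the cone at (8.5, 1.5) contributes a regular 8-gon of circumradius 7.981 (interpolated between r1=8 and r2=7 at t=0.019) (perimeter = 2·8·7.981·sin(180°/8) = 48.87 mm); the cylinder at (9, -0.5) is not intersected at this z (z outside [4.5, 9.5]); Merging all regions: the regions partially overlap (shared area 43.38 mm²), so the edge portions inside another operand are dropped and the merged outline is re-measured after clipping — boundary = 64.88 mm. So its perimeter = 64.88 mm. Layer 8 is larger (64.88 vs 45.80 mm).

layer 8 (z = 0.8 mm)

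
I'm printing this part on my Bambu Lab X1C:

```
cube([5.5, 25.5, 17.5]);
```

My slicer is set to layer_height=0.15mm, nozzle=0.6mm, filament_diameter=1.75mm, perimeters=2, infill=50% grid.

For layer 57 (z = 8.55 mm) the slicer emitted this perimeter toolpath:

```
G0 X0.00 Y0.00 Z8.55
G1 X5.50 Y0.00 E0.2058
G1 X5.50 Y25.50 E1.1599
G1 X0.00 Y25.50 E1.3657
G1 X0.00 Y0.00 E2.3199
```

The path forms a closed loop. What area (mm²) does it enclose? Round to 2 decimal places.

Apply the shoelace formula to the sequence of (X, Y) vertices; enclosed area = 140.25 mm².

140.25 mm²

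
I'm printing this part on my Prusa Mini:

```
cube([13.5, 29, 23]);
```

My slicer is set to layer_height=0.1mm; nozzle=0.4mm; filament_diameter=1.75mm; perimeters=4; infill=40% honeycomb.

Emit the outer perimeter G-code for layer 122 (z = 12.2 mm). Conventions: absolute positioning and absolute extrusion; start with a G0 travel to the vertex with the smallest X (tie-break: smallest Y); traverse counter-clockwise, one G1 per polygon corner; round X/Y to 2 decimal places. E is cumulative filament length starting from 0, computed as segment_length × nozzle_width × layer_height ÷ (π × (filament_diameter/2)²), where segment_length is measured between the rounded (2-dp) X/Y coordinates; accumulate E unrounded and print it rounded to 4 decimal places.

G0 X0.00 Y0.00 Z12.20
G1 X13.50 Y0.00 E0.2245
G1 X13.50 Y29.00 E0.7068
G1 X0.00 Y29.00 E0.9313
G1 X0.00 Y0.00 E1.4136

At z = 12.2 mm: the cube is present — its section is the full 13.5×29 rectangle. The outline is a single polygon with 4 vertices. Extrusion per mm of travel: 0.4 × 0.1 / (π × 0.875²) = 0.016630. Accumulating E over each segment gives final E = 1.4136.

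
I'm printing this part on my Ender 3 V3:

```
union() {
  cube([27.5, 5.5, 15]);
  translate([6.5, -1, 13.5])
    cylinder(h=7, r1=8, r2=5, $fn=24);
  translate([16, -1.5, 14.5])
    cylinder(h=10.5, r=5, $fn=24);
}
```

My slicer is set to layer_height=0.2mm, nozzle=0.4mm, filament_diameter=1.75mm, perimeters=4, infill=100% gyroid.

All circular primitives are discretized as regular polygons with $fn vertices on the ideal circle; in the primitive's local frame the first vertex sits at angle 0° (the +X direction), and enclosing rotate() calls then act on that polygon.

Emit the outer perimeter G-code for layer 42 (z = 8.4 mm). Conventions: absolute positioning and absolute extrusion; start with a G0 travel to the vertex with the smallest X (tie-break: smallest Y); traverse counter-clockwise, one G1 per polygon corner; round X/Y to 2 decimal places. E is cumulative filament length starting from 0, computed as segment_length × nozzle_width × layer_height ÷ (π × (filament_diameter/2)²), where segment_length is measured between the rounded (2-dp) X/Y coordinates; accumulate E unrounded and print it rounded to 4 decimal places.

At z = 8.4 mm: the cube is present — its section is the full 27.5×5.5 rectangle; the cone at (6.5, -1) does not reach this height (z outside [13.5, 20.5]); the cylinder at (16, -1.5) is not intersected at this z (z outside [14.5, 25]); Taking the union: only the 27.5×5.5 cube is present, so the union is just that shape — 1 connected region. The outline is a single polygon with 4 vertices. Extrusion per mm of travel: 0.4 × 0.2 / (π × 0.875²) = 0.033260. Accumulating E over each segment gives final E = 2.1952.

G0 X0.00 Y0.00 Z8.40
G1 X27.50 Y0.00 E0.9147
G1 X27.50 Y5.50 E1.0976
G1 X0.00 Y5.50 E2.0122
G1 X0.00 Y0.00 E2.1952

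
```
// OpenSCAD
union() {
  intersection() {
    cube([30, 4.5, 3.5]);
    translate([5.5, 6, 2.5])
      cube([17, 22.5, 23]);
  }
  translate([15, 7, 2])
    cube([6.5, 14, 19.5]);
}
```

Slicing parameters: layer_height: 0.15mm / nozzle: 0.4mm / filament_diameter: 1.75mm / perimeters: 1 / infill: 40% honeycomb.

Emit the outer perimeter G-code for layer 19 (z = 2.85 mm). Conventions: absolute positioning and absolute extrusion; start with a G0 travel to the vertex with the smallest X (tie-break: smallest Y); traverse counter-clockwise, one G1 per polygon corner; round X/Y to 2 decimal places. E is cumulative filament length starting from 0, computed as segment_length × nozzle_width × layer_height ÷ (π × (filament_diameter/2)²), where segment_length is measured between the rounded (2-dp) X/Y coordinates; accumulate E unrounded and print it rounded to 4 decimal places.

G0 X15.00 Y7.00 Z2.85
G1 X21.50 Y7.00 E0.1621
G1 X21.50 Y21.00 E0.5114
G1 X15.00 Y21.00 E0.6735
G1 X15.00 Y7.00 E1.0227

At z = 2.85 mm: the cube is present — its section is the full 30×4.5 rectangle; the 17×22.5 cube at (5.5, 6) contributes its full rectangle; After intersecting: the 17×22.5 cube at (5.5, 6) does not overlap the 30×4.5 cube (empty) — nothing remains; the cube at (15, 7) (footprint 6.5×14) is included at this height; Merging all regions: only the 6.5×14 cube at (15, 7) is present, so the union is just that shape — 1 connected region. The outline is a single polygon with 4 vertices. Extrusion per mm of travel: 0.4 × 0.15 / (π × 0.875²) = 0.024945. Accumulating E over each segment gives final E = 1.0227.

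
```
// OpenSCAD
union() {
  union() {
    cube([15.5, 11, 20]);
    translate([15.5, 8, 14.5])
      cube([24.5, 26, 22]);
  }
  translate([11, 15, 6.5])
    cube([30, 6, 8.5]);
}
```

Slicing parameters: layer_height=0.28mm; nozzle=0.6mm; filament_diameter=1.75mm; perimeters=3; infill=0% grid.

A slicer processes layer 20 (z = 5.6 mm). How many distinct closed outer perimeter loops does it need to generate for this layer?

1

At z = 5.6 mm: the cube is present — its section is the full 15.5×11 rectangle; the cube at (15.5, 8) is absent (z outside [14.5, 36.5]); Merging all regions: only the 15.5×11 cube is present, so the union is just that shape — 1 connected region; the cube at (11, 15) does not reach this height (z outside [6.5, 15]); Merging all regions: only the result so far is present, so the union is just that shape — 1 connected region. The result has 1 disconnected region.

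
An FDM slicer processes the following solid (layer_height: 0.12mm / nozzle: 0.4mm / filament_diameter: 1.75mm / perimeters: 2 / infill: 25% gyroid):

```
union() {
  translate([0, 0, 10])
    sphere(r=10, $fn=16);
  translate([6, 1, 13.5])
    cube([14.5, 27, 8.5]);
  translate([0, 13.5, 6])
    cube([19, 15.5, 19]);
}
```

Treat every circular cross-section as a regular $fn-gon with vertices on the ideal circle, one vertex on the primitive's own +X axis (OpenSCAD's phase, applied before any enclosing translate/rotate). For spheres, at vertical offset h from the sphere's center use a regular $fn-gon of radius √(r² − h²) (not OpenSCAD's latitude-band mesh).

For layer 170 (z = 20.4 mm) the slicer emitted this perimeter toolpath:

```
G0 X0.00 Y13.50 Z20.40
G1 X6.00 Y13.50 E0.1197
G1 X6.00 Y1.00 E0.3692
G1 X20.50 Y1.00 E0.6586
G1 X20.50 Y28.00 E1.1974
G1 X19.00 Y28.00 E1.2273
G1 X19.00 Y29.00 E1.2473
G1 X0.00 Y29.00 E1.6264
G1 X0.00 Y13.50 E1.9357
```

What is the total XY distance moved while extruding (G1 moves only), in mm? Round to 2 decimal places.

97.00 mm

Sum the Euclidean lengths of each G1 segment: total = 97.00 mm.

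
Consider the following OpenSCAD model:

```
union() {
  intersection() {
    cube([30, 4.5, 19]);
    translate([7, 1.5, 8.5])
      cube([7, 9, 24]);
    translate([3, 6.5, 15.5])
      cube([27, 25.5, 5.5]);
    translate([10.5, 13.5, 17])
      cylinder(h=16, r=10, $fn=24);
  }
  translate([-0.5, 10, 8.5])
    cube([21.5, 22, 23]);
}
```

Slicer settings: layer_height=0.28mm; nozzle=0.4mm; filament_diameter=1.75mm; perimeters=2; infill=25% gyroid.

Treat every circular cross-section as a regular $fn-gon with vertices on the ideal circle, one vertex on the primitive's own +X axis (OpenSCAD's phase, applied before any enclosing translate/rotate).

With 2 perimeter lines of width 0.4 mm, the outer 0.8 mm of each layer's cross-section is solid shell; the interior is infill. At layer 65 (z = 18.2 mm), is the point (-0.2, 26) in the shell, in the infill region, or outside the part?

At z = 18.2 mm: the cube is present — its section is the full 30×4.5 rectangle; the 7×9 cube at (7, 1.5) contributes its full rectangle; the cube at (3, 6.5) is present — its section is the full 27×25.5 rectangle; the r=10 cylinder at (10.5, 13.5) gives a regular 24-gon of circumradius 10 (constant along its height); Keeping only the common overlap: the 7×9 cube at (7, 1.5) partially overlaps the 30×4.5 cube; clipping to the common part keeps 21.00 mm²; the 27×25.5 cube at (3, 6.5) does not overlap the running intersection (empty); the r=10 cylinder at (10.5, 13.5) does not overlap the running intersection (empty) — nothing remains; the cube at (-0.5, 10) is present — its section is the full 21.5×22 rectangle; Merging all regions: only the 21.5×22 cube at (-0.5, 10) is present, so the union is just that shape — 1 connected region. Overall, the cross-section is a single solid region. The nearest boundary edge runs (-0.50, 32.00)→(-0.50, 10.00); distance from the point to it = 0.30 mm. The point is inside the cross-section, 0.30 mm from the nearest boundary — within the 0.8 mm shell band (2 × 0.4).

shell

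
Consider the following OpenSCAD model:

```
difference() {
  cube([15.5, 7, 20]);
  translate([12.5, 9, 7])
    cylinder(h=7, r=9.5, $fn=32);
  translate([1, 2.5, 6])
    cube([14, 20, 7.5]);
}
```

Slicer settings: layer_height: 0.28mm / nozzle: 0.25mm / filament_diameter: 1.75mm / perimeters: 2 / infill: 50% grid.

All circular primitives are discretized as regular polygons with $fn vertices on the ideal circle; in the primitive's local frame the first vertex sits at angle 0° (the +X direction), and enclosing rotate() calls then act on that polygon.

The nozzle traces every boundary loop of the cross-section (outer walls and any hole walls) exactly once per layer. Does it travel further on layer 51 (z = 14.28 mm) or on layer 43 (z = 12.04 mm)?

layer 51 (z = 14.28 mm)

Layer 51 (z = 14.28): the cube is present — its section is the full 15.5×7 rectangle (perimeter 45.00 mm); the cylinder at (12.5, 9) is absent (z outside [7, 14]); the cube at (1, 2.5) does not reach this height (z outside [6, 13.5]); Subtracting the remaining from the first: none of the subtracted shapes is present at this height, so the 15.5×7 cube is unchanged — boundary = 45.00 mm. So its perimeter = 45.00 mm. Layer 43 (z = 12.04): the cube (footprint 15.5×7) is included at this height (perimeter 45.00 mm); the cylinder at (12.5, 9): section is a regular 32-gon, circumradius r=9.5 (perimeter = 2·32·9.500·sin(180°/32) = 59.59 mm); the cube at (1, 2.5) (footprint 14×20) is included at this height (perimeter 68.00 mm); Subtracting the remaining from the first: starting from the 15.5×7 cube, the r=9.5 cylinder at (12.5, 9) partially overlaps it — only the 71.70 mm² overlap (of its 281.71 mm²) is removed, clipping the outline; the 14×20 cube at (1, 2.5) partially overlaps it — only the 14.26 mm² overlap (of its 280.00 mm²) is removed, clipping the outline — boundary = 31.71 mm. So its perimeter = 31.71 mm. Layer 51 is larger (45.00 vs 31.71 mm).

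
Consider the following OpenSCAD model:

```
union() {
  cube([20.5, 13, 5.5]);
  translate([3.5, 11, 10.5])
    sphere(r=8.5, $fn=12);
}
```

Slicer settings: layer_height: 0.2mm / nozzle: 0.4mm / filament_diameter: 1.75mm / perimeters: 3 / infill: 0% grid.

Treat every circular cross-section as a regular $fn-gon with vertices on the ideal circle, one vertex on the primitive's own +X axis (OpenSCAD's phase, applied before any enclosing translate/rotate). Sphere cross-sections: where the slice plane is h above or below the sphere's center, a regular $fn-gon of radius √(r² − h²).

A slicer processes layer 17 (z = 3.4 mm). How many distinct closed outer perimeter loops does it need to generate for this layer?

1

At z = 3.4 mm: the cube is present — its section is the full 20.5×13 rectangle; the r=8.5 sphere at (3.5, 11) slices to a regular 12-gon of circumradius 4.673 (√(r²−h²) with h=7.1 from center); Merging all regions: the regions partially overlap (shared area 46.41 mm²), so overlapping operands fuse into one piece — 1 connected region. The result has 1 disconnected region.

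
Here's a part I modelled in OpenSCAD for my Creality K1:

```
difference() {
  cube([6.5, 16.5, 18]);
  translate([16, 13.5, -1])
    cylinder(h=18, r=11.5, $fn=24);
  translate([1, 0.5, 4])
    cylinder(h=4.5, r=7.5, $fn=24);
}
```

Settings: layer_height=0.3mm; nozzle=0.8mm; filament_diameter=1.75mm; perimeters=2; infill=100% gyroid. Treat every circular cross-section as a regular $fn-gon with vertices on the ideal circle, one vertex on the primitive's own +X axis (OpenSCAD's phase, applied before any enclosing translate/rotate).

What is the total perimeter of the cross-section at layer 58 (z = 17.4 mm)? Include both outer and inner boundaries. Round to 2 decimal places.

46.00 mm

At z = 17.4 mm: the 6.5×16.5 cube contributes its full rectangle (perimeter 46.00 mm); the cylinder at (16, 13.5) is absent (z outside [-1, 17]); the cylinder at (1, 0.5) does not reach this height (z outside [4, 8.5]); Subtracting the remaining from the first: none of the subtracted shapes is present at this height, so the 6.5×16.5 cube is unchanged — boundary = 46.00 mm. Overall, the cross-section is a single solid region. Total boundary length (outer) = 46.00 mm.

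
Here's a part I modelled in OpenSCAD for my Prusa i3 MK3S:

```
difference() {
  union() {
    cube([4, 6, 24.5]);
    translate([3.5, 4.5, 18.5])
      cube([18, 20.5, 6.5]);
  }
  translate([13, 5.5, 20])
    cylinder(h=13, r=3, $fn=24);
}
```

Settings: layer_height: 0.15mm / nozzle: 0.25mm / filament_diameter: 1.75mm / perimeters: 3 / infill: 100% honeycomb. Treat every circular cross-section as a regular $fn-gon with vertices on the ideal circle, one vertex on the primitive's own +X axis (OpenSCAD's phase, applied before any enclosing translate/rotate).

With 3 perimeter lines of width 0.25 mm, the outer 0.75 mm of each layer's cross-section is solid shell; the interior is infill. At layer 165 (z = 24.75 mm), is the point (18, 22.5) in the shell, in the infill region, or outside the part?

infill

At z = 24.75 mm: the cube is not intersected at this z (z outside [0, 24.5]); the cube at (3.5, 4.5) is present — its section is the full 18×20.5 rectangle; Taking the union: only the 18×20.5 cube at (3.5, 4.5) is present, so the union is just that shape — 1 connected region; the r=3 cylinder at (13, 5.5) gives a regular 24-gon of circumradius 3 (constant along its height); Subtracting the remaining from the first: starting from the result so far, the r=3 cylinder at (13, 5.5) partially overlaps it — only the 19.83 mm² overlap (of its 27.95 mm²) is removed, clipping the outline — 1 connected region. Overall, the cross-section is a single solid region. The nearest boundary edge runs (3.50, 25.00)→(21.50, 25.00); distance from the point to it = 2.50 mm. The point is inside the cross-section and 2.50 mm from the nearest boundary — more than the 0.75 mm shell width (3 × 0.25), so it's in the infill interior.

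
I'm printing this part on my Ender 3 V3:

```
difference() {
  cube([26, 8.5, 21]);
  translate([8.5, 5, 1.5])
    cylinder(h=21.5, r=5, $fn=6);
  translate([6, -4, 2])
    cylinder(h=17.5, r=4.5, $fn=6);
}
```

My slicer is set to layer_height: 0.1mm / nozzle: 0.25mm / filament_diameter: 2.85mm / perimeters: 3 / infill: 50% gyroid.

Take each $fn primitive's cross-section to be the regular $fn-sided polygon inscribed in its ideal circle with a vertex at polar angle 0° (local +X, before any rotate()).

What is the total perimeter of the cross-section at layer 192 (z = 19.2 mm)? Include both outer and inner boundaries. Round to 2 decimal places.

86.12 mm

At z = 19.2 mm: the cube is present — its section is the full 26×8.5 rectangle (perimeter 69.00 mm); the r=5 cylinder at (8.5, 5) contributes a regular 6-gon of circumradius 5 (perimeter = 2·6·5.000·sin(180°/6) = 30.00 mm); the cylinder at (6, -4): section is a regular 6-gon, circumradius r=4.5 (perimeter = 2·6·4.500·sin(180°/6) = 27.00 mm); Subtracting the remaining from the first: starting from the 26×8.5 cube, the r=5 cylinder at (8.5, 5) partially overlaps it — only the 60.40 mm² overlap (of its 64.95 mm²) is removed, clipping the outline; the r=4.5 cylinder at (6, -4) misses the remaining region (no effect) — boundary = 86.12 mm. Overall, the cross-section is a single solid region. Total boundary length (outer) = 86.12 mm.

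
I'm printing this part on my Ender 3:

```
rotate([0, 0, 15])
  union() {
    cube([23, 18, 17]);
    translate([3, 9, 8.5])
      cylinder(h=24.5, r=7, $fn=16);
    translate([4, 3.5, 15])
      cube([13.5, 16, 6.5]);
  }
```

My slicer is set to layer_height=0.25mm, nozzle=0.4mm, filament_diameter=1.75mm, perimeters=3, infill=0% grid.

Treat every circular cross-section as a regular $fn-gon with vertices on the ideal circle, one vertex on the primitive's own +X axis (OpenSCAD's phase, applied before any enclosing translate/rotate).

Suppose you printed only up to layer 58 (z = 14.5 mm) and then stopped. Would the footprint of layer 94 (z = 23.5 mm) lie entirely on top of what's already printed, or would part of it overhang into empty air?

entirely on top

Compare the two slices. At z = 14.5: the cube (footprint 23×18) is included at this height (area 414.00 mm²); the cylinder at (3, 9): section is a regular 16-gon, circumradius r=7 (area = (16/2)·7.000²·sin(360°/16) = 150.01 mm²); the cube at (4, 3.5) is not intersected at this z (z outside [15, 21.5]); Taking the union: the regions partially overlap — summed areas 564.01 mm² minus the doubly-counted overlap 115.17 mm² gives 448.84 mm² — area = 448.84 mm²; (whole slice rotated 15° about Z — lengths, areas and connectivity unchanged). At z = 23.5: the cube does not reach this height (z outside [0, 17]); the r=7 cylinder at (3, 9) contributes a regular 16-gon of circumradius 7 (area = (16/2)·7.000²·sin(360°/16) = 150.01 mm²); the cube at (4, 3.5) is absent (z outside [15, 21.5]); Merging all regions: only the r=7 cylinder at (3, 9) is present, so the union is just that shape — area = 150.01 mm²; (rotated 15° about Z; rotation is an isometry so areas/perimeters/island counts are preserved). Checking containment: the cross-section at z = 23.5 is a subset of the cross-section at z = 14.5.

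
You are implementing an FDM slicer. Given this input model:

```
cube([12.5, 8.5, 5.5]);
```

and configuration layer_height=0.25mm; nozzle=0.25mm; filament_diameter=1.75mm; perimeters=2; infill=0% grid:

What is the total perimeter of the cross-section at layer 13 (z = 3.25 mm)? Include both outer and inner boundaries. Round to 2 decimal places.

At z = 3.25 mm: the cube is present — its section is the full 12.5×8.5 rectangle (perimeter 42.00 mm). Overall, the cross-section is a single solid region. Total boundary length (outer) = 42.00 mm.

42.00 mm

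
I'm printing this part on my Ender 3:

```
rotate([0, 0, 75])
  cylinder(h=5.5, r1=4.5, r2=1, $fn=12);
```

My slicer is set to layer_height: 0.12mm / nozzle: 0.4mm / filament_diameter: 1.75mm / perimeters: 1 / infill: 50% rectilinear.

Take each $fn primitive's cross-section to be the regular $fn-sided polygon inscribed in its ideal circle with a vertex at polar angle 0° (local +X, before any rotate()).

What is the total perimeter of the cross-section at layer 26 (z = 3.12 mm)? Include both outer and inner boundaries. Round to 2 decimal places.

At z = 3.12 mm: the cone contributes a regular 12-gon of circumradius 2.515 (interpolated between r1=4.5 and r2=1 at t=0.567) (perimeter = 2·12·2.515·sin(180°/12) = 15.62 mm); (whole slice rotated 75° about Z — lengths, areas and connectivity unchanged). Overall, the cross-section is a single solid region. Total boundary length (outer) = 15.62 mm.

15.62 mm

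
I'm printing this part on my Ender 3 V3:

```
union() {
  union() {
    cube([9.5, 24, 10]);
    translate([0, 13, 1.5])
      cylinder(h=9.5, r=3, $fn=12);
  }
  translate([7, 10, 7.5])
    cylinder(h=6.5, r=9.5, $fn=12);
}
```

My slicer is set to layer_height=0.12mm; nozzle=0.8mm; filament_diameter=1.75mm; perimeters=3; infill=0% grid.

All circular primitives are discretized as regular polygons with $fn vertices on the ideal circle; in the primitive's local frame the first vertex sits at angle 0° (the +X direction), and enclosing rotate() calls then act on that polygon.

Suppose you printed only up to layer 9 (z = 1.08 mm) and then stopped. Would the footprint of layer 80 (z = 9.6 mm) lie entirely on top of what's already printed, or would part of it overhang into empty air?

part overhangs

Compare the two slices. At z = 1.08: the 9.5×24 cube contributes its full rectangle (area 228.00 mm²); the cylinder at (0, 13) is not intersected at this z (z outside [1.5, 11]); Combining (union): only the 9.5×24 cube is present, so the union is just that shape — area = 228.00 mm²; the cylinder at (7, 10) does not reach this height (z outside [7.5, 14]); Merging all regions: only the result so far is present, so the union is just that shape — area = 228.00 mm². At z = 9.6: the 9.5×24 cube contributes its full rectangle (area 228.00 mm²); the cylinder at (0, 13): section is a regular 12-gon, circumradius r=3 (area = (12/2)·3.000²·sin(360°/12) = 27.00 mm²); Taking the union: the regions partially overlap — summed areas 255.00 mm² minus the doubly-counted overlap 13.50 mm² gives 241.50 mm² — area = 241.50 mm²; the r=9.5 cylinder at (7, 10) gives a regular 12-gon of circumradius 9.5 (constant along its height) (area = (12/2)·9.500²·sin(360°/12) = 270.75 mm²); Combining (union): the regions partially overlap — summed areas 512.25 mm² minus the doubly-counted overlap 170.60 mm² gives 341.65 mm² — area = 341.65 mm². Checking containment: at z = 9.6 the cross-section extends beyond the z = 1.08 cross-section by about 113.65 mm².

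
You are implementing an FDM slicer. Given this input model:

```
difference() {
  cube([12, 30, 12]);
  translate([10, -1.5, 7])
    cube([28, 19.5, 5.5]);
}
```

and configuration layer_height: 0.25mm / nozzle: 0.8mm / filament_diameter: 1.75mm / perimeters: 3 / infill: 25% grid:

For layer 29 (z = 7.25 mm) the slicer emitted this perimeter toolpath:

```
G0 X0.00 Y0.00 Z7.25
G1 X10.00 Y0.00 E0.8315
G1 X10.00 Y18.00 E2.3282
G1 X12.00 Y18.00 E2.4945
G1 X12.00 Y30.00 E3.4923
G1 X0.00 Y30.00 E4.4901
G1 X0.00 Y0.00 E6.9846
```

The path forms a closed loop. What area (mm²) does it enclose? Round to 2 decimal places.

Apply the shoelace formula to the sequence of (X, Y) vertices; enclosed area = 324.00 mm².

324.00 mm²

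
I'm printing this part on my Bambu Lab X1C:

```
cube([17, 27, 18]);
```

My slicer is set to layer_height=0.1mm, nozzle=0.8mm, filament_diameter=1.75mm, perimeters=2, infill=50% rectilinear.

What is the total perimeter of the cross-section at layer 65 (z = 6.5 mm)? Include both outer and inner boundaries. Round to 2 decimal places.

At z = 6.5 mm: the 17×27 cube contributes its full rectangle (perimeter 88.00 mm). Overall, the cross-section is a single solid region. Total boundary length (outer) = 88.00 mm.

88.00 mm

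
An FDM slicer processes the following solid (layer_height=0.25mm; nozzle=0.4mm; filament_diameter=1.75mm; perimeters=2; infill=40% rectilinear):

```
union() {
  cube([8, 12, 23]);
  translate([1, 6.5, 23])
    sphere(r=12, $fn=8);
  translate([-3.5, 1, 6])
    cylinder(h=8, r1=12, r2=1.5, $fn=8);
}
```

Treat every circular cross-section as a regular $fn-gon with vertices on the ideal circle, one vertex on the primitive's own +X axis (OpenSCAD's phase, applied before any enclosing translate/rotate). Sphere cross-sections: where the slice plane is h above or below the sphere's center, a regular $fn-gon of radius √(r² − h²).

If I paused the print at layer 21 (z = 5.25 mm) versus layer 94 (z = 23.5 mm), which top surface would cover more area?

layer 94 (z = 23.5 mm)

Layer 21 (z = 5.25): the cube is present — its section is the full 8×12 rectangle (area 96.00 mm²); the sphere at (1, 6.5) is not intersected at this z (|z−center|=17.750 > r=12); the cone at (-3.5, 1) is not intersected at this z (z outside [6, 14]); Merging all regions: only the 8×12 cube is present, so the union is just that shape — area = 96.00 mm². So its area = 96.00 mm². Layer 94 (z = 23.5): the cube is not intersected at this z (z outside [0, 23]); the r=12 sphere at (1, 6.5) contributes a regular 8-gon of circumradius √(12²−0.5²) = 11.990 (area = (8/2)·11.990²·sin(360°/8) = 406.59 mm²); the cone at (-3.5, 1) is not intersected at this z (z outside [6, 14]); Taking the union: only the r=12 sphere at (1, 6.5) is present, so the union is just that shape — area = 406.59 mm². So its area = 406.59 mm². Layer 94 is larger (406.59 vs 96.00 mm²).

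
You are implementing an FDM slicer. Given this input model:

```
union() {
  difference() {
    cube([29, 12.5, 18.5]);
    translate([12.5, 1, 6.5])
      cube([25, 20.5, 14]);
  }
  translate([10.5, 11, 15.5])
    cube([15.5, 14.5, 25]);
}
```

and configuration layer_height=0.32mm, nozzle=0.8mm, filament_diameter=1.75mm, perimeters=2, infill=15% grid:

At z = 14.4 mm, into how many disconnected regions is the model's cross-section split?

At z = 14.4 mm: the 29×12.5 cube contributes its full rectangle; the cube at (12.5, 1) (footprint 25×20.5) is included at this height; Subtracting the remaining from the first: starting from the 29×12.5 cube, the 25×20.5 cube at (12.5, 1) partially overlaps it — only the 189.75 mm² overlap (of its 512.50 mm²) is removed, clipping the outline — 1 connected region; the cube at (10.5, 11) does not reach this height (z outside [15.5, 40.5]); Taking the union: only that combined region is present, so the union is just that shape — 1 connected region. The result has 1 disconnected region.

1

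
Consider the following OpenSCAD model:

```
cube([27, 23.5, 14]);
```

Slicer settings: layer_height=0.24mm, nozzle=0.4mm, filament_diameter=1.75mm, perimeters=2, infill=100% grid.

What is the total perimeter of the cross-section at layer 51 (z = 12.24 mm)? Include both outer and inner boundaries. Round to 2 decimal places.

101.00 mm

At z = 12.24 mm: the 27×23.5 cube contributes its full rectangle (perimeter 101.00 mm). Overall, the cross-section is a single solid region. Total boundary length (outer) = 101.00 mm.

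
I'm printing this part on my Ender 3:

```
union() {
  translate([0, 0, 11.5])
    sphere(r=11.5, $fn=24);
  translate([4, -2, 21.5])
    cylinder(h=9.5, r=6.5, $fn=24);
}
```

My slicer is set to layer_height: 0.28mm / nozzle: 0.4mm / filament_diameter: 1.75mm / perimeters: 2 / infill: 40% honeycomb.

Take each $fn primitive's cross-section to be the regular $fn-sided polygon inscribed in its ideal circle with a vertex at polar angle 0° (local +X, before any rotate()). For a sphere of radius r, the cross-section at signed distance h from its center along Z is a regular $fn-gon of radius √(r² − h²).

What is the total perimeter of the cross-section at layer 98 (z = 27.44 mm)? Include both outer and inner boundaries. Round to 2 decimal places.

At z = 27.44 mm: the sphere is not intersected at this z (|z−center|=15.940 > r=11.5); the r=6.5 cylinder at (4, -2) gives a regular 24-gon of circumradius 6.5 (constant along its height) (perimeter = 2·24·6.500·sin(180°/24) = 40.72 mm); Taking the union: only the r=6.5 cylinder at (4, -2) is present, so the union is just that shape — boundary = 40.72 mm. Overall, the cross-section is a single solid region. Total boundary length (outer) = 40.72 mm.

40.72 mm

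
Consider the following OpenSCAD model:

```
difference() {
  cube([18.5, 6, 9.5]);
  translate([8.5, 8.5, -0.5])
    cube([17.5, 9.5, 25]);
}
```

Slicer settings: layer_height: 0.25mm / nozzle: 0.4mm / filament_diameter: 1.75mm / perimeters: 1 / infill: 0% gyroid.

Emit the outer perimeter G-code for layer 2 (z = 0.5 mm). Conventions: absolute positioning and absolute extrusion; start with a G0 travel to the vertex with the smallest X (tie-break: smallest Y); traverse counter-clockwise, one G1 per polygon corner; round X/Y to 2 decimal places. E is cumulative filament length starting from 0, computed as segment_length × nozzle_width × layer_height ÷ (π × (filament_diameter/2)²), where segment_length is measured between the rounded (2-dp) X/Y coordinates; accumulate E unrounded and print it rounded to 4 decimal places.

G0 X0.00 Y0.00 Z0.50
G1 X18.50 Y0.00 E0.7691
G1 X18.50 Y6.00 E1.0186
G1 X0.00 Y6.00 E1.7877
G1 X0.00 Y0.00 E2.0372

At z = 0.5 mm: the cube is present — its section is the full 18.5×6 rectangle; the cube at (8.5, 8.5) is present — its section is the full 17.5×9.5 rectangle; After the difference (first − rest): starting from the 18.5×6 cube, the 17.5×9.5 cube at (8.5, 8.5) misses the remaining region (no effect) — 1 connected region. The outline is a single polygon with 4 vertices. Extrusion per mm of travel: 0.4 × 0.25 / (π × 0.875²) = 0.041575. Accumulating E over each segment gives final E = 2.0372.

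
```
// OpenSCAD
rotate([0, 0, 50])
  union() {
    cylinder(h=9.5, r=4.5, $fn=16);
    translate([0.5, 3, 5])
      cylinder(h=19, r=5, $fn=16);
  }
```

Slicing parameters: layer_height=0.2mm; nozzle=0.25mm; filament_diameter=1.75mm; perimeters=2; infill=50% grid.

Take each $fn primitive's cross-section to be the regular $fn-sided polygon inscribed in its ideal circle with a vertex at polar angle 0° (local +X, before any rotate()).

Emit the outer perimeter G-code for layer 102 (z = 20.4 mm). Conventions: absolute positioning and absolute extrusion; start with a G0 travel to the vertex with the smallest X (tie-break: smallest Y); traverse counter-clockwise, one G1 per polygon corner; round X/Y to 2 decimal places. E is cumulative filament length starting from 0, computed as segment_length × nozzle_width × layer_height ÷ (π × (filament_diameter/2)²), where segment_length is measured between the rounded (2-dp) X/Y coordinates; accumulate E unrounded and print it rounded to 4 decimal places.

G0 X-6.96 Y1.88 Z20.40
G1 X-6.41 Y0.00 E0.0407
G1 X-5.19 Y-1.52 E0.0812
G1 X-3.48 Y-2.46 E0.1218
G1 X-1.54 Y-2.67 E0.1624
G1 X0.33 Y-2.12 E0.2029
G1 X1.85 Y-0.90 E0.2434
G1 X2.79 Y0.81 E0.2840
G1 X3.00 Y2.75 E0.3245
G1 X2.46 Y4.62 E0.3650
G1 X1.24 Y6.14 E0.4055
G1 X-0.47 Y7.08 E0.4461
G1 X-2.41 Y7.29 E0.4866
G1 X-4.29 Y6.75 E0.5273
G1 X-5.81 Y5.53 E0.5678
G1 X-6.75 Y3.81 E0.6086
G1 X-6.96 Y1.88 E0.6489

At z = 20.4 mm: the cylinder is not intersected at this z (z outside [0, 9.5]); the r=5 cylinder at (0.5, 3) gives a regular 16-gon of circumradius 5 (constant along its height); Taking the union: only the r=5 cylinder at (0.5, 3) is present, so the union is just that shape — 1 connected region; (whole slice rotated 50° about Z — lengths, areas and connectivity unchanged). The outline is a single polygon with 16 vertices. Extrusion per mm of travel: 0.25 × 0.2 / (π × 0.875²) = 0.020788. Accumulating E over each segment gives final E = 0.6489.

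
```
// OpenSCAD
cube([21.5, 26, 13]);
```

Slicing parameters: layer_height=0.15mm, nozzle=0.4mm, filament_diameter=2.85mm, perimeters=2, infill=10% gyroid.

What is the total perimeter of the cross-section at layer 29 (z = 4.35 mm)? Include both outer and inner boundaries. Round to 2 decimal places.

95.00 mm

At z = 4.35 mm: the cube (footprint 21.5×26) is included at this height (perimeter 95.00 mm). Overall, the cross-section is a single solid region. Total boundary length (outer) = 95.00 mm.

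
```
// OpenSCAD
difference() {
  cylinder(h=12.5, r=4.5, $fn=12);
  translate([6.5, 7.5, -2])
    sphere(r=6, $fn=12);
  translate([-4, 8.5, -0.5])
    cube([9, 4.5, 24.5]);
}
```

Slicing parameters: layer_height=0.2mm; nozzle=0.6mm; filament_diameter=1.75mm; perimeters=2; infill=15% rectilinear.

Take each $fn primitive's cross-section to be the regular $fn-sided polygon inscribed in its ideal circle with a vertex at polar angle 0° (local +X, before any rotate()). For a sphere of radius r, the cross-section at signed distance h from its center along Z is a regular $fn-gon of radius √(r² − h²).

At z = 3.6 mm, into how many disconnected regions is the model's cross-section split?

1

At z = 3.6 mm: the r=4.5 cylinder contributes a regular 12-gon of circumradius 4.5; the r=6 sphere at (6.5, 7.5) slices to a regular 12-gon of circumradius 2.154 (√(r²−h²) with h=5.6 from center); the cube at (-4, 8.5) is present — its section is the full 9×4.5 rectangle; Subtracting the remaining from the first: starting from the r=4.5 cylinder, the r=6 sphere at (6.5, 7.5) misses the remaining region (no effect); the 9×4.5 cube at (-4, 8.5) misses the remaining region (no effect) — 1 connected region. The result has 1 disconnected region.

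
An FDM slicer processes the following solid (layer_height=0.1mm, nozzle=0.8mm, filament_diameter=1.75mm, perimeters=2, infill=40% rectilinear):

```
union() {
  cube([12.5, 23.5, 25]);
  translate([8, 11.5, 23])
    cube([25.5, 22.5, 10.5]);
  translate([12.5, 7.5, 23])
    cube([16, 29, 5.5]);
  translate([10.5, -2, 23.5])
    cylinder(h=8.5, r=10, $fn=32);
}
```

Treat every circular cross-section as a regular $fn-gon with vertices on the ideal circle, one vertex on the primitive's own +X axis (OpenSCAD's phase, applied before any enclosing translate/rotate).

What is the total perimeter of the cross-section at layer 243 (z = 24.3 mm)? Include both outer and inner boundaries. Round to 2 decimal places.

At z = 24.3 mm: the 12.5×23.5 cube contributes its full rectangle (perimeter 72.00 mm); the cube at (8, 11.5) is present — its section is the full 25.5×22.5 rectangle (perimeter 96.00 mm); the cube at (12.5, 7.5) is present — its section is the full 16×29 rectangle (perimeter 90.00 mm); the cylinder at (10.5, -2): section is a regular 32-gon, circumradius r=10 (perimeter = 2·32·10.000·sin(180°/32) = 62.73 mm); Combining (union): the regions partially overlap (shared area 488.18 mm²), so the edge portions inside another operand are dropped and the merged outline is re-measured after clipping — boundary = 165.78 mm. Overall, the cross-section is a single solid region. Total boundary length (outer) = 165.78 mm.

165.78 mm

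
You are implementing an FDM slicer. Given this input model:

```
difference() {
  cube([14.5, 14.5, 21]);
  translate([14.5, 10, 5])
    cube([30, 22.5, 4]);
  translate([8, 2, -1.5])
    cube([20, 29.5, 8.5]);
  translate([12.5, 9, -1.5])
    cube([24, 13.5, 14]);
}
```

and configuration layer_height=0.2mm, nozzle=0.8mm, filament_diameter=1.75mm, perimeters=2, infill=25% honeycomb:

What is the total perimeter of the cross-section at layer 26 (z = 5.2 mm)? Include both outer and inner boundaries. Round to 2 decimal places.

At z = 5.2 mm: the cube is present — its section is the full 14.5×14.5 rectangle (perimeter 58.00 mm); the 30×22.5 cube at (14.5, 10) contributes its full rectangle (perimeter 105.00 mm); the cube at (8, 2) is present — its section is the full 20×29.5 rectangle (perimeter 99.00 mm); the cube at (12.5, 9) is present — its section is the full 24×13.5 rectangle (perimeter 75.00 mm); Subtracting the remaining from the first: starting from the 14.5×14.5 cube, the 30×22.5 cube at (14.5, 10) misses the remaining region (no effect); the 20×29.5 cube at (8, 2) partially overlaps it — only the 81.25 mm² overlap (of its 590.00 mm²) is removed, clipping the outline; the 24×13.5 cube at (12.5, 9) misses the remaining region (no effect) — boundary = 58.00 mm. Overall, the cross-section is a single solid region. Total boundary length (outer) = 58.00 mm.

58.00 mm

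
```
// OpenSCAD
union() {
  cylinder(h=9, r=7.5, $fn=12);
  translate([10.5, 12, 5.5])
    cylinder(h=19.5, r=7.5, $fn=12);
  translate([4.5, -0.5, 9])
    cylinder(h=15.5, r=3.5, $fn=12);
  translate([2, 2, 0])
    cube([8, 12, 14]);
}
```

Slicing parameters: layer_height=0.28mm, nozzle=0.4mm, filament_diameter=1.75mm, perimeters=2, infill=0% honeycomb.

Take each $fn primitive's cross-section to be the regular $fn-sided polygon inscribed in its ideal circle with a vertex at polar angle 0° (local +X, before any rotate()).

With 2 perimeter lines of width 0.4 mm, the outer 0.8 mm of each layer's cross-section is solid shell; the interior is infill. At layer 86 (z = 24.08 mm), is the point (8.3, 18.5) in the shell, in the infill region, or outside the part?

At z = 24.08 mm: the cylinder is absent (z outside [0, 9]); the cylinder at (10.5, 12): section is a regular 12-gon, circumradius r=7.5; the cylinder at (4.5, -0.5): section is a regular 12-gon, circumradius r=3.5; the cube at (2, 2) is absent (z outside [0, 14]); Merging all regions: the 2 present regions are separate (no shared area or edge), so areas and boundary lengths simply add and each stays a separate island — 2 connected regions. Overall, the cross-section has 2 separate islands. The nearest boundary edge runs (6.75, 18.50)→(10.50, 19.50); distance from the point to it = 0.40 mm. (Shell/infill is judged within the island containing the point — the largest one.) The point is inside the cross-section, 0.40 mm from the nearest boundary — within the 0.8 mm shell band (2 × 0.4).

shell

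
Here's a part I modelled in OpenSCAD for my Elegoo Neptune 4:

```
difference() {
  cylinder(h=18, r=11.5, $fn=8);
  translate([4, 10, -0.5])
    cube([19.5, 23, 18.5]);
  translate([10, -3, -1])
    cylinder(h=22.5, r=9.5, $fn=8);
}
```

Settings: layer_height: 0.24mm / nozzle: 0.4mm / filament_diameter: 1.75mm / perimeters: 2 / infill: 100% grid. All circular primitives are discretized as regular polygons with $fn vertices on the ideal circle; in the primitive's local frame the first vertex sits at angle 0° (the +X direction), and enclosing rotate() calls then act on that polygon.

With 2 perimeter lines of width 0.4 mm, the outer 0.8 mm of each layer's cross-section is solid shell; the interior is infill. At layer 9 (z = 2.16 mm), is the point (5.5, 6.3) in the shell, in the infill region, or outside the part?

At z = 2.16 mm: the cylinder: section is a regular 8-gon, circumradius r=11.5; the cube at (4, 10) is present — its section is the full 19.5×23 rectangle; the r=9.5 cylinder at (10, -3) contributes a regular 8-gon of circumradius 9.5; Taking the first minus the rest: starting from the r=11.5 cylinder, the 19.5×23 cube at (4, 10) misses the remaining region (no effect); the r=9.5 cylinder at (10, -3) partially overlaps it — only the 112.15 mm² overlap (of its 255.27 mm²) is removed, clipping the outline — 1 connected region. Overall, the cross-section is a single solid region. The nearest boundary edge runs (8.98, 6.08)→(3.28, 3.72); distance from the point to it = 1.54 mm. The point is inside the cross-section and 1.54 mm from the nearest boundary — more than the 0.8 mm shell width (2 × 0.4), so it's in the infill interior.

infill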